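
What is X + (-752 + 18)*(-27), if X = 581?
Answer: 20399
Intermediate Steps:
X + (-752 + 18)*(-27) = 581 + (-752 + 18)*(-27) = 581 - 734*(-27) = 581 + 19818 = 20399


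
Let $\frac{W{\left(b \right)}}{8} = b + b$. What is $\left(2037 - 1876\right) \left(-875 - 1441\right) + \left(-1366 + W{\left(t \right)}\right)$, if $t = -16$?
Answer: $-374498$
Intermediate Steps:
$W{\left(b \right)} = 16 b$ ($W{\left(b \right)} = 8 \left(b + b\right) = 8 \cdot 2 b = 16 b$)
$\left(2037 - 1876\right) \left(-875 - 1441\right) + \left(-1366 + W{\left(t \right)}\right) = \left(2037 - 1876\right) \left(-875 - 1441\right) + \left(-1366 + 16 \left(-16\right)\right) = 161 \left(-2316\right) - 1622 = -372876 - 1622 = -374498$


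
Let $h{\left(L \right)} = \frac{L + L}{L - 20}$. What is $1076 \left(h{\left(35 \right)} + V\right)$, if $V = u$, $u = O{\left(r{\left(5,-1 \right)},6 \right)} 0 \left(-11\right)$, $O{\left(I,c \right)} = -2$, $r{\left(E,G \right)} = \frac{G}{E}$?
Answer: $\frac{15064}{3} \approx 5021.3$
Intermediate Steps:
$h{\left(L \right)} = \frac{2 L}{-20 + L}$
$u = 0$ ($u = \left(-2\right) 0 \left(-11\right) = 0 \left(-11\right) = 0$)
$V = 0$
$1076 \left(h{\left(35 \right)} + V\right) = 1076 \left(2 \cdot 35 \frac{1}{-20 + 35} + 0\right) = 1076 \left(2 \cdot 35 \cdot \frac{1}{15} + 0\right) = 1076 \left(\frac{14}{3} + 0\right) = 1076 \cdot \frac{14}{3} = \frac{15064}{3}$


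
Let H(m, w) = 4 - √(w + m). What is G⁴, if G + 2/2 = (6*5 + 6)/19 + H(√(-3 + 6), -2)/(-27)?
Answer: (383 + 19*I*√(2 - √3))⁴/69257922561 ≈ 0.30946 + 0.031892*I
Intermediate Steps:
H(m, w) = 4 - √(m + w)
G = 383/513 + √(-2 + √3)/27 (G = -1 + ((6*5 + 6)/19 + (4 - √(√(-3 + 6) - 2))/(-27)) = -1 + ((30 + 6)*(1/19) + (4 - √(√3 - 2))*(-1/27)) = -1 + (36*(1/19) + (4 - √(-2 + √3))*(-1/27)) = -1 + (36/19 + (-4/27 + √(-2 + √3)/27)) = -1 + (896/513 + √(-2 + √3)/27) = 383/513 + √(-2 + √3)/27 ≈ 0.74659 + 0.019172*I)
G⁴ = (383/513 + √(-2 + √3)/27)⁴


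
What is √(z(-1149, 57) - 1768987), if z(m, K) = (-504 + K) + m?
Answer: I*√1770583 ≈ 1330.6*I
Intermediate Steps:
z(m, K) = -504 + K + m
√(z(-1149, 57) - 1768987) = √((-504 + 57 - 1149) - 1768987) = √(-1596 - 1768987) = √(-1770583) = I*√1770583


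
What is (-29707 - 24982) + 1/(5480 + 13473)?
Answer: -1036520616/18953 ≈ -54689.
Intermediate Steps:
(-29707 - 24982) + 1/(5480 + 13473) = -54689 + 1/18953 = -1036520616/18953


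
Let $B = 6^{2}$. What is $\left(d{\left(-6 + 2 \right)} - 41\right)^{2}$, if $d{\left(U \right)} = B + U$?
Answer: $81$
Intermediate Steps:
$B = 36$
$d{\left(U \right)} = 36 + U$
$\left(d{\left(-6 + 2 \right)} - 41\right)^{2} = \left(\left(36 + \left(-6 + 2\right)\right) - 41\right)^{2} = \left(\left(36 - 4\right) - 41\right)^{2} = \left(32 - 41\right)^{2} = \left(-9\right)^{2} = 81$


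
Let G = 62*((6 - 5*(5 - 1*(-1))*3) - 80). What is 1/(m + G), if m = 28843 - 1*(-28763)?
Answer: 1/47438 ≈ 2.1080e-5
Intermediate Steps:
G = -10168 (G = 62*((6 - 5*(5 + 1)*3) - 80) = 62*((6 - 5*6*3) - 80) = 62*((6 - 30*3) - 80) = 62*((6 - 90) - 80) = 62*(-84 - 80) = 62*(-164) = -10168)
m = 57606 (m = 28843 + 28763 = 57606)
1/(m + G) = 1/(57606 - 10168) = 1/47438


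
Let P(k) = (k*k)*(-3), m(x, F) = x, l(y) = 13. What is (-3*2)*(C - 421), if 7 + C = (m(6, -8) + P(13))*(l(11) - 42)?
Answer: -84606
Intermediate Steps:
P(k) = -3*k² (P(k) = k²*(-3) = -3*k²)
C = 14522 (C = -7 + (6 - 3*13²)*(13 - 42) = -7 + (6 - 3*169)*(-29) = -7 + (6 - 507)*(-29) = -7 - 501*(-29) = -7 + 14529 = 14522)
(-3*2)*(C - 421) = (-3*2)*(14522 - 421) = -6*14101 = -84606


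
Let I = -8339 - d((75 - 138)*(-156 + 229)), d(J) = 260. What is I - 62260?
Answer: -70859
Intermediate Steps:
I = -8599 (I = -8339 - 1*260 = -8339 - 260 = -8599)
I - 62260 = -8599 - 62260 = -70859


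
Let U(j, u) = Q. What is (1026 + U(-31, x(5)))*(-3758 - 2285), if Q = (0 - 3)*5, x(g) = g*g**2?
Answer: -6109473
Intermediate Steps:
x(g) = g**3
Q = -15 (Q = -3*5 = -15)
U(j, u) = -15
(1026 + U(-31, x(5)))*(-3758 - 2285) = (1026 - 15)*(-3758 - 2285) = 1011*(-6043) = -6109473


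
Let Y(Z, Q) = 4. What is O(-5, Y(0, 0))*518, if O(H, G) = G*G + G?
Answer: 10360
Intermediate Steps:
O(H, G) = G + G² (O(H, G) = G² + G = G + G²)
O(-5, Y(0, 0))*518 = (4*(1 + 4))*518 = (4*5)*518 = 20*518 = 10360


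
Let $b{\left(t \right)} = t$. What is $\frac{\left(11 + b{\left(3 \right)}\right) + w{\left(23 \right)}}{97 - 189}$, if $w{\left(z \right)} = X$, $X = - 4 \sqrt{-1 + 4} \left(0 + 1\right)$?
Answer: $- \frac{7}{46} + \frac{\sqrt{3}}{23} \approx -0.076867$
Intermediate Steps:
$X = - 4 \sqrt{3}$ ($X = - 4 \sqrt{3} \cdot 1 = - 4 \sqrt{3} \approx -6.9282$)
$w{\left(z \right)} = - 4 \sqrt{3}$
$\frac{\left(11 + b{\left(3 \right)}\right) + w{\left(23 \right)}}{97 - 189} = \frac{\left(11 + 3\right) - 4 \sqrt{3}}{97 - 189} = \frac{14 - 4 \sqrt{3}}{-92} = \left(14 - 4 \sqrt{3}\right) \left(- \frac{1}{92}\right) = - \frac{7}{46} + \frac{\sqrt{3}}{23}$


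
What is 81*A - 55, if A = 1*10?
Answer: 755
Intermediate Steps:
A = 10
81*A - 55 = 81*10 - 55 = 810 - 55 = 755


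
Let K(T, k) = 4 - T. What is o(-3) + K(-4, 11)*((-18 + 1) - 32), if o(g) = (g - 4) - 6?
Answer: -405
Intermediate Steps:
o(g) = -10 + g (o(g) = (-4 + g) - 6 = -10 + g)
o(-3) + K(-4, 11)*((-18 + 1) - 32) = (-10 - 3) + (4 - 1*(-4))*((-18 + 1) - 32) = -13 + (4 + 4)*(-17 - 32) = -13 + 8*(-49) = -13 - 392 = -405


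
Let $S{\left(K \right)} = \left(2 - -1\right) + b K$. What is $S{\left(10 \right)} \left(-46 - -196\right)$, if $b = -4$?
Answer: $-5550$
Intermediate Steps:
$S{\left(K \right)} = 3 - 4 K$ ($S{\left(K \right)} = \left(2 - -1\right) - 4 K = \left(2 + 1\right) - 4 K = 3 - 4 K$)
$S{\left(10 \right)} \left(-46 - -196\right) = \left(3 - 40\right) \left(-46 - -196\right) = \left(3 - 40\right) \left(-46 + 196\right) = \left(-37\right) 150 = -5550$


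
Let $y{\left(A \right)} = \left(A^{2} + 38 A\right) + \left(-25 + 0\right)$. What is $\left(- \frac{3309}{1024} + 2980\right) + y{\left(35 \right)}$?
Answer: $\frac{5638931}{1024} \approx 5506.8$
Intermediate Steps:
$y{\left(A \right)} = -25 + A^{2} + 38 A$ ($y{\left(A \right)} = \left(A^{2} + 38 A\right) - 25 = -25 + A^{2} + 38 A$)
$\left(- \frac{3309}{1024} + 2980\right) + y{\left(35 \right)} = \left(- \frac{3309}{1024} + 2980\right) + \left(-25 + 35^{2} + 38 \cdot 35\right) = \left(\left(-3309\right) \frac{1}{1024} + 2980\right) + \left(-25 + 1225 + 1330\right) = \left(- \frac{3309}{1024} + 2980\right) + 2530 = \frac{3048211}{1024} + 2530 = \frac{5638931}{1024}$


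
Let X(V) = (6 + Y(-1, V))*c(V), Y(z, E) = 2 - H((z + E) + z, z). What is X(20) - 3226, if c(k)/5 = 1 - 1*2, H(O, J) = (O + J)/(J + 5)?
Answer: -12979/4 ≈ -3244.8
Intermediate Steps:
H(O, J) = (J + O)/(5 + J)
Y(z, E) = 2 - (E + 3*z)/(5 + z) (Y(z, E) = 2 - (z + ((z + E) + z))/(5 + z) = 2 - (z + ((E + z) + z))/(5 + z) = 2 - (z + (E + 2*z))/(5 + z) = 2 - (E + 3*z)/(5 + z))
c(k) = -5 (c(k) = 5*(1 - 1*2) = 5*(1 - 2) = 5*(-1) = -5)
X(V) = -175/4 + 5*V/4 (X(V) = (6 + (10 - V - 1*(-1))/(5 - 1))*(-5) = (6 + (10 - V + 1)/4)*(-5) = (6 + (11 - V)/4)*(-5) = (6 + (11/4 - V/4))*(-5) = (35/4 - V/4)*(-5) = -175/4 + 5*V/4)
X(20) - 3226 = (-175/4 + (5/4)*20) - 3226 = (-175/4 + 25) - 3226 = -75/4 - 3226 = -12979/4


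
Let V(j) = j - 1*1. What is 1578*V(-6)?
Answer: -11046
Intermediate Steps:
V(j) = -1 + j (V(j) = j - 1 = -1 + j)
1578*V(-6) = 1578*(-1 - 6) = 1578*(-7) = -11046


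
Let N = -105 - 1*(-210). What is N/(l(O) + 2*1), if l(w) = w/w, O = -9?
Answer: 35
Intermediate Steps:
l(w) = 1
N = 105 (N = -105 + 210 = 105)
N/(l(O) + 2*1) = 105/(1 + 2*1) = 105/(1 + 2) = 105/3 = 105*(⅓) = 35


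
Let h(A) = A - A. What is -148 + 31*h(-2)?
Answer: -148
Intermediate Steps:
h(A) = 0
-148 + 31*h(-2) = -148 + 31*0 = -148 + 0 = -148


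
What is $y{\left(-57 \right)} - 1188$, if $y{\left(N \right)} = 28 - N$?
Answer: $-1103$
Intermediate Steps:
$y{\left(-57 \right)} - 1188 = \left(28 - -57\right) - 1188 = \left(28 + 57\right) - 1188 = 85 - 1188 = -1103$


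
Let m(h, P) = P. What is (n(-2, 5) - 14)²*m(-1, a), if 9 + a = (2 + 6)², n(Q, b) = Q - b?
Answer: 24255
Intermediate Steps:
a = 55 (a = -9 + (2 + 6)² = -9 + 8² = -9 + 64 = 55)
(n(-2, 5) - 14)²*m(-1, a) = ((-2 - 1*5) - 14)²*55 = ((-2 - 5) - 14)²*55 = (-7 - 14)²*55 = (-21)²*55 = 441*55 = 24255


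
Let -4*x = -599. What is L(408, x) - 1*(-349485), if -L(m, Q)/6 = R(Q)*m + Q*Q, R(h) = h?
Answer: -1213227/8 ≈ -1.5165e+5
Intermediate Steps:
x = 599/4 (x = -1/4*(-599) = 599/4 ≈ 149.75)
L(m, Q) = -6*Q**2 - 6*Q*m (L(m, Q) = -6*(Q*m + Q*Q) = -6*(Q*m + Q**2) = -6*(Q**2 + Q*m) = -6*Q**2 - 6*Q*m)
L(408, x) - 1*(-349485) = 6*(599/4)*(-1*599/4 - 1*408) - 1*(-349485) = 6*(599/4)*(-599/4 - 408) + 349485 = 6*(599/4)*(-2231/4) + 349485 = -4009107/8 + 349485 = -1213227/8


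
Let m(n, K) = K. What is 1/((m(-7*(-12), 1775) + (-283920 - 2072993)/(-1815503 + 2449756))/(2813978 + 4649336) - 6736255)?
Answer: -2366814647221/15943467000853976274 ≈ -1.4845e-7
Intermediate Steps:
1/((m(-7*(-12), 1775) + (-283920 - 2072993)/(-1815503 + 2449756))/(2813978 + 4649336) - 6736255) = 1/((1775 + (-283920 - 2072993)/(-1815503 + 2449756))/(2813978 + 4649336) - 6736255) = 1/((1775 - 2356913/634253)/7463314 - 6736255) = 1/((1775 - 2356913*1/634253)*(1/7463314) - 6736255) = 1/((1775 - 2356913/634253)*(1/7463314) - 6736255) = 1/((1123442162/634253)*(1/7463314) - 6736255) = 1/(561721081/2366814647221 - 6736255) = 1/(-15943467000853976274/2366814647221) = -2366814647221/15943467000853976274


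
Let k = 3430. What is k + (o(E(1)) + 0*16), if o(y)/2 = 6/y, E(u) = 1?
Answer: 3442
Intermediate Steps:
o(y) = 12/y (o(y) = 2*(6/y) = 12/y)
k + (o(E(1)) + 0*16) = 3430 + (12/1 + 0*16) = 3430 + (12*1 + 0) = 3430 + (12 + 0) = 3430 + 12 = 3442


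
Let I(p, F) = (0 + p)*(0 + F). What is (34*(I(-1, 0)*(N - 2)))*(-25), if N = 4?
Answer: 0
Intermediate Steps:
I(p, F) = F*p (I(p, F) = p*F = F*p)
(34*(I(-1, 0)*(N - 2)))*(-25) = (34*((0*(-1))*(4 - 2)))*(-25) = (34*(0*2))*(-25) = (34*0)*(-25) = 0*(-25) = 0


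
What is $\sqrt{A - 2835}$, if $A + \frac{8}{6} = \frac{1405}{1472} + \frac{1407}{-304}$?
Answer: $\frac{i \sqrt{312395514249}}{10488} \approx 53.292 i$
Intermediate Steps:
$A = - \frac{420119}{83904}$ ($A = - \frac{4}{3} + \left(\frac{1405}{1472} + \frac{1407}{-304}\right) = - \frac{4}{3} + \left(1405 \cdot \frac{1}{1472} + 1407 \left(- \frac{1}{304}\right)\right) = - \frac{4}{3} + \left(\frac{1405}{1472} - \frac{1407}{304}\right) = - \frac{4}{3} - \frac{102749}{27968} = - \frac{420119}{83904} \approx -5.0071$)
$\sqrt{A - 2835} = \sqrt{- \frac{420119}{83904} - 2835} = \sqrt{- \frac{238287959}{83904}} = \frac{i \sqrt{312395514249}}{10488}$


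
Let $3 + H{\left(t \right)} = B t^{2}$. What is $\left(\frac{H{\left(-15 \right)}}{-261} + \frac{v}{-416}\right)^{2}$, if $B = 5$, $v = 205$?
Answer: $\frac{30074149561}{1309860864} \approx 22.96$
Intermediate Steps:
$H{\left(t \right)} = -3 + 5 t^{2}$
$\left(\frac{H{\left(-15 \right)}}{-261} + \frac{v}{-416}\right)^{2} = \left(\frac{-3 + 5 \left(-15\right)^{2}}{-261} + \frac{205}{-416}\right)^{2} = \left(\left(-3 + 5 \cdot 225\right) \left(- \frac{1}{261}\right) + 205 \left(- \frac{1}{416}\right)\right)^{2} = \left(\left(-3 + 1125\right) \left(- \frac{1}{261}\right) - \frac{205}{416}\right)^{2} = \left(1122 \left(- \frac{1}{261}\right) - \frac{205}{416}\right)^{2} = \left(- \frac{374}{87} - \frac{205}{416}\right)^{2} = \left(- \frac{173419}{36192}\right)^{2} = \frac{30074149561}{1309860864}$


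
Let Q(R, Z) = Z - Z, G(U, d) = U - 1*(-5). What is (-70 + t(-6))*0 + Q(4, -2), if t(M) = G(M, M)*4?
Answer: 0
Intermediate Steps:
G(U, d) = 5 + U (G(U, d) = U + 5 = 5 + U)
t(M) = 20 + 4*M (t(M) = (5 + M)*4 = 20 + 4*M)
Q(R, Z) = 0
(-70 + t(-6))*0 + Q(4, -2) = (-70 + (20 + 4*(-6)))*0 + 0 = (-70 + (20 - 24))*0 + 0 = (-70 - 4)*0 + 0 = -74*0 + 0 = 0 + 0 = 0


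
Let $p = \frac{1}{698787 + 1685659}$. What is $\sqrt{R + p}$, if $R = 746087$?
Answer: $\frac{\sqrt{4241939359978962138}}{2384446} \approx 863.76$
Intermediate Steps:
$p = \frac{1}{2384446} \approx 4.1938 \cdot 10^{-7}$
$\sqrt{R + p} = \sqrt{746087 + \frac{1}{2384446}} = \sqrt{\frac{1779004162803}{2384446}} = \frac{\sqrt{4241939359978962138}}{2384446}$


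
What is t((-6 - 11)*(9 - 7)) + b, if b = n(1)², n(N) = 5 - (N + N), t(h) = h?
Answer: -25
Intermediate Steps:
n(N) = 5 - 2*N
b = 9 (b = (5 - 2*1)² = (5 - 2)² = 3² = 9)
t((-6 - 11)*(9 - 7)) + b = (-6 - 11)*(9 - 7) + 9 = -17*2 + 9 = -34 + 9 = -25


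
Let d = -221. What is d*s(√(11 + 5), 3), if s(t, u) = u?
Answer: -663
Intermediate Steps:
d*s(√(11 + 5), 3) = -221*3 = -663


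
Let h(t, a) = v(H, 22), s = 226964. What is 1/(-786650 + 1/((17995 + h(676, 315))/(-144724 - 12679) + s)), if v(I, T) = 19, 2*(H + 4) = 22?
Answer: -35724796478/28102911149261297 ≈ -1.2712e-6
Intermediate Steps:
H = 7 (H = -4 + (1/2)*22 = -4 + 11 = 7)
h(t, a) = 19
1/(-786650 + 1/((17995 + h(676, 315))/(-144724 - 12679) + s)) = 1/(-786650 + 1/((17995 + 19)/(-144724 - 12679) + 226964)) = 1/(-786650 + 1/(18014/(-157403) + 226964)) = 1/(-786650 + 1/(18014*(-1/157403) + 226964)) = 1/(-786650 + 1/(-18014/157403 + 226964)) = 1/(-786650 + 1/(35724796478/157403)) = 1/(-786650 + 157403/35724796478) = 1/(-28102911149261297/35724796478) = -35724796478/28102911149261297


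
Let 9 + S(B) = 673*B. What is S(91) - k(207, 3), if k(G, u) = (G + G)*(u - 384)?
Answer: 218968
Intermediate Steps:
k(G, u) = 2*G*(-384 + u) (k(G, u) = (2*G)*(-384 + u) = 2*G*(-384 + u))
S(B) = -9 + 673*B
S(91) - k(207, 3) = (-9 + 673*91) - 2*207*(-384 + 3) = (-9 + 61243) - 2*207*(-381) = 61234 - 1*(-157734) = 61234 + 157734 = 218968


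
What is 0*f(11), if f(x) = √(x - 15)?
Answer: 0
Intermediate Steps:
f(x) = √(-15 + x)
0*f(11) = 0*√(-15 + 11) = 0*√(-4) = 0*(2*I) = 0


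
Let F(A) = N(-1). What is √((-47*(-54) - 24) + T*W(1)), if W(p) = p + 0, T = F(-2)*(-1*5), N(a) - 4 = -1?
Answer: 7*√51 ≈ 49.990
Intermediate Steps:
N(a) = 3 (N(a) = 4 - 1 = 3)
F(A) = 3
T = -15 (T = 3*(-1*5) = 3*(-5) = -15)
W(p) = p
√((-47*(-54) - 24) + T*W(1)) = √((-47*(-54) - 24) - 15*1) = √((2538 - 24) - 15) = √(2514 - 15) = √2499 = 7*√51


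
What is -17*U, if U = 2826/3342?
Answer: -8007/557 ≈ -14.375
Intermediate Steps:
U = 471/557 (U = 2826*(1/3342) = 471/557 ≈ 0.84560)
-17*U = -17*471/557 = -8007/557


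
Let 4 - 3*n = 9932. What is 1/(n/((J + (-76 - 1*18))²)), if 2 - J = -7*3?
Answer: -15123/9928 ≈ -1.5233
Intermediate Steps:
n = -9928/3 (n = 4/3 - ⅓*9932 = 4/3 - 9932/3 = -9928/3 ≈ -3309.3)
J = 23 (J = 2 - (-7)*3 = 2 - 1*(-21) = 2 + 21 = 23)
1/(n/((J + (-76 - 1*18))²)) = 1/(-9928/(3*(23 + (-76 - 1*18))²)) = 1/(-9928/(3*(23 + (-76 - 18))²)) = 1/(-9928/(3*(23 - 94)²)) = 1/(-9928/(3*((-71)²))) = 1/(-9928/3/5041) = 1/(-9928/3*1/5041) = 1/(-9928/15123) = -15123/9928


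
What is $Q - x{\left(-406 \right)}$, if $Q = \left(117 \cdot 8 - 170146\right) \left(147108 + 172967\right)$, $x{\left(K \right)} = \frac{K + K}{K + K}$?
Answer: $-54159890751$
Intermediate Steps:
$x{\left(K \right)} = 1$ ($x{\left(K \right)} = \frac{2 K}{2 K} = 2 K \frac{1}{2 K} = 1$)
$Q = -54159890750$ ($Q = \left(936 - 170146\right) 320075 = \left(-169210\right) 320075 = -54159890750$)
$Q - x{\left(-406 \right)} = -54159890750 - 1 = -54159890751$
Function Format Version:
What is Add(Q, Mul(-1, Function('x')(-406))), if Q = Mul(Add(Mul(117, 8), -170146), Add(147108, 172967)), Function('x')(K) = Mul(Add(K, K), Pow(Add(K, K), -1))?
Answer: -54159890751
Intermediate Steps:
Function('x')(K) = 1 (Function('x')(K) = Mul(Mul(2, K), Pow(Mul(2, K), -1)) = Mul(Mul(2, K), Mul(Rational(1, 2), Pow(K, -1))) = 1)
Q = -54159890750 (Q = Mul(Add(936, -170146), 320075) = Mul(-169210, 320075) = -54159890750)
Add(Q, Mul(-1, Function('x')(-406))) = Add(-54159890750, Mul(-1, 1)) = Add(-54159890750, -1) = -54159890751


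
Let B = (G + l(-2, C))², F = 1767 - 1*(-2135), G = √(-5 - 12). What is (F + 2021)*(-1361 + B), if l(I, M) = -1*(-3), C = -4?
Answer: -8108587 + 35538*I*√17 ≈ -8.1086e+6 + 1.4653e+5*I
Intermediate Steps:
G = I*√17 (G = √(-17) = I*√17 ≈ 4.1231*I)
l(I, M) = 3
F = 3902 (F = 1767 + 2135 = 3902)
B = (3 + I*√17)² (B = (I*√17 + 3)² = (3 + I*√17)² ≈ -8.0 + 24.739*I)
(F + 2021)*(-1361 + B) = (3902 + 2021)*(-1361 + (3 + I*√17)²) = 5923*(-1361 + (3 + I*√17)²) = -8061203 + 5923*(3 + I*√17)²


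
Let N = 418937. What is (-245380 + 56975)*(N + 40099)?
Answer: -86484677580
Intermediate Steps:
(-245380 + 56975)*(N + 40099) = (-245380 + 56975)*(418937 + 40099) = -188405*459036 = -86484677580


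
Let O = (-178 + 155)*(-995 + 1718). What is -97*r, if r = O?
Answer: 1613013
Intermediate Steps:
O = -16629 (O = -23*723 = -16629)
r = -16629
-97*r = -97*(-16629) = 1613013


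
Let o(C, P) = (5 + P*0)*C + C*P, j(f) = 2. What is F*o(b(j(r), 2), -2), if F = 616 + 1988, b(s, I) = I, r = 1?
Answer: 15624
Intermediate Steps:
o(C, P) = 5*C + C*P (o(C, P) = (5 + 0)*C + C*P = 5*C + C*P)
F = 2604
F*o(b(j(r), 2), -2) = 2604*(2*(5 - 2)) = 2604*(2*3) = 2604*6 = 15624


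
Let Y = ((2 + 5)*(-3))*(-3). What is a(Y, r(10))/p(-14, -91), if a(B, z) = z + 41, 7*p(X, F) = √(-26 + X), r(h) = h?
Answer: -357*I*√10/20 ≈ -56.447*I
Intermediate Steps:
p(X, F) = √(-26 + X)/7
Y = 63 (Y = (7*(-3))*(-3) = -21*(-3) = 63)
a(B, z) = 41 + z
a(Y, r(10))/p(-14, -91) = (41 + 10)/((√(-26 - 14)/7)) = 51/((√(-40)/7)) = 51/(((2*I*√10)/7)) = 51/((2*I*√10/7)) = 51*(-7*I*√10/20) = -357*I*√10/20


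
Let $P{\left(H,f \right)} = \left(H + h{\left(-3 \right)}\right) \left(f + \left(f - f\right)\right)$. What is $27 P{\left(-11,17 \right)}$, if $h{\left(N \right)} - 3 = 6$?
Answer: $-918$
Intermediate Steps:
$h{\left(N \right)} = 9$ ($h{\left(N \right)} = 3 + 6 = 9$)
$P{\left(H,f \right)} = f \left(9 + H\right)$ ($P{\left(H,f \right)} = \left(H + 9\right) \left(f + \left(f - f\right)\right) = \left(9 + H\right) \left(f + 0\right) = \left(9 + H\right) f = f \left(9 + H\right)$)
$27 P{\left(-11,17 \right)} = 27 \cdot 17 \left(9 - 11\right) = 27 \cdot 17 \left(-2\right) = 27 \left(-34\right) = -918$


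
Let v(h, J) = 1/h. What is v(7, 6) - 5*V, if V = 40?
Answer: -1399/7 ≈ -199.86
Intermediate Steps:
v(7, 6) - 5*V = 1/7 - 5*40 = 1/7 - 200 = -1399/7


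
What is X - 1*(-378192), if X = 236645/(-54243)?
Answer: 20514032011/54243 ≈ 3.7819e+5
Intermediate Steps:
X = -236645/54243 (X = 236645*(-1/54243) = -236645/54243 ≈ -4.3627)
X - 1*(-378192) = -236645/54243 - 1*(-378192) = -236645/54243 + 378192 = 20514032011/54243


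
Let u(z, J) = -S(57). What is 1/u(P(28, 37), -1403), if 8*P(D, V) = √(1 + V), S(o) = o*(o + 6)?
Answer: -1/3591 ≈ -0.00027847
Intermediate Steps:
S(o) = o*(6 + o)
P(D, V) = √(1 + V)/8
u(z, J) = -3591 (u(z, J) = -57*(6 + 57) = -57*63 = -1*3591 = -3591)
1/u(P(28, 37), -1403) = 1/(-3591) = -1/3591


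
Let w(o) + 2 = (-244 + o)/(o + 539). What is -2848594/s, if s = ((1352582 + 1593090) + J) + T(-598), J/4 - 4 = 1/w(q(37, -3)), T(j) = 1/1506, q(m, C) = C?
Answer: -5658487001916/5851352655287 ≈ -0.96704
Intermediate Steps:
T(j) = 1/1506
w(o) = -2 + (-244 + o)/(539 + o) (w(o) = -2 + (-244 + o)/(o + 539) = -2 + (-244 + o)/(539 + o))
J = 18960/1319 (J = 16 + 4/(((-1322 - 1*(-3))/(539 - 3))) = 16 + 4/(((-1322 + 3)/536)) = 16 + 4/(((1/536)*(-1319))) = 16 + 4/(-1319/536) = 16 + 4*(-536/1319) = 16 - 2144/1319 = 18960/1319 ≈ 14.375)
s = 5851352655287/1986414 (s = ((1352582 + 1593090) + 18960/1319) + 1/1506 = (2945672 + 18960/1319) + 1/1506 = 3885360328/1319 + 1/1506 = 5851352655287/1986414 ≈ 2.9457e+6)
-2848594/s = -2848594/5851352655287/1986414 = -2848594*1986414/5851352655287 = -5658487001916/5851352655287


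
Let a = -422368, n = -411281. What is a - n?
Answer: -11087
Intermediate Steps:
a - n = -422368 - 1*(-411281) = -422368 + 411281 = -11087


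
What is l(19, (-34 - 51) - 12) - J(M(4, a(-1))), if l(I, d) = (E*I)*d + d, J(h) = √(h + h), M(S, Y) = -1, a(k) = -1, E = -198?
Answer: 364817 - I*√2 ≈ 3.6482e+5 - 1.4142*I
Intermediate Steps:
J(h) = √2*√h (J(h) = √(2*h) = √2*√h)
l(I, d) = d - 198*I*d (l(I, d) = (-198*I)*d + d = -198*I*d + d = d - 198*I*d)
l(19, (-34 - 51) - 12) - J(M(4, a(-1))) = ((-34 - 51) - 12)*(1 - 198*19) - √2*√(-1) = (-85 - 12)*(1 - 3762) - √2*I = -97*(-3761) - I*√2 = 364817 - I*√2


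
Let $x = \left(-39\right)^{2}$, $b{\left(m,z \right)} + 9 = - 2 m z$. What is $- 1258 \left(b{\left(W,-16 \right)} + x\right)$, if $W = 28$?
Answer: $-3029264$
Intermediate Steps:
$b{\left(m,z \right)} = -9 - 2 m z$ ($b{\left(m,z \right)} = -9 + - 2 m z = -9 - 2 m z$)
$x = 1521$
$- 1258 \left(b{\left(W,-16 \right)} + x\right) = - 1258 \left(\left(-9 - 56 \left(-16\right)\right) + 1521\right) = - 1258 \left(\left(-9 + 896\right) + 1521\right) = - 1258 \left(887 + 1521\right) = \left(-1258\right) 2408 = -3029264$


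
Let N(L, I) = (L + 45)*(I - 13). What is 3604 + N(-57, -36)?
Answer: 4192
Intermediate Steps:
N(L, I) = (-13 + I)*(45 + L) (N(L, I) = (45 + L)*(-13 + I) = (-13 + I)*(45 + L))
3604 + N(-57, -36) = 3604 + (-585 - 13*(-57) + 45*(-36) - 36*(-57)) = 3604 + (-585 + 741 - 1620 + 2052) = 3604 + 588 = 4192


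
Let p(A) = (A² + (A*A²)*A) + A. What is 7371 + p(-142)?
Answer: 406614289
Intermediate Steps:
p(A) = A + A² + A⁴ (p(A) = (A² + A³*A) + A = (A² + A⁴) + A = A + A² + A⁴)
7371 + p(-142) = 7371 - 142*(1 - 142 + (-142)³) = 7371 - 142*(1 - 142 - 2863288) = 7371 - 142*(-2863429) = 7371 + 406606918 = 406614289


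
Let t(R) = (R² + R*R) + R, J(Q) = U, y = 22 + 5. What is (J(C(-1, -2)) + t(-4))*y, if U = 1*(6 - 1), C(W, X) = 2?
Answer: 891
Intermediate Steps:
y = 27
U = 5 (U = 1*5 = 5)
J(Q) = 5
t(R) = R + 2*R² (t(R) = (R² + R²) + R = 2*R² + R = R + 2*R²)
(J(C(-1, -2)) + t(-4))*y = (5 - 4*(1 + 2*(-4)))*27 = (5 - 4*(1 - 8))*27 = (5 - 4*(-7))*27 = (5 + 28)*27 = 33*27 = 891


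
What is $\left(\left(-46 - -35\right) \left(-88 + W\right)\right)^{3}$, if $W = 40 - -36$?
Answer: $2299968$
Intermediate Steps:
$W = 76$ ($W = 40 + 36 = 76$)
$\left(\left(-46 - -35\right) \left(-88 + W\right)\right)^{3} = \left(\left(-46 - -35\right) \left(-88 + 76\right)\right)^{3} = \left(\left(-46 + 35\right) \left(-12\right)\right)^{3} = \left(\left(-11\right) \left(-12\right)\right)^{3} = 132^{3} = 2299968$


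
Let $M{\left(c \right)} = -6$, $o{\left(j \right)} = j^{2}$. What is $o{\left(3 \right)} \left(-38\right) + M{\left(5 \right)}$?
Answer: $-348$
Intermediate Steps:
$o{\left(3 \right)} \left(-38\right) + M{\left(5 \right)} = 3^{2} \left(-38\right) - 6 = 9 \left(-38\right) - 6 = -342 - 6 = -348$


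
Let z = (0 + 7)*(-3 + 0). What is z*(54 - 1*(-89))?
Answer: -3003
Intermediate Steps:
z = -21 (z = 7*(-3) = -21)
z*(54 - 1*(-89)) = -21*(54 - 1*(-89)) = -21*(54 + 89) = -21*143 = -3003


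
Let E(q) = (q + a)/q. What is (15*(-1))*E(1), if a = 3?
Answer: -60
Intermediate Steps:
E(q) = (3 + q)/q (E(q) = (q + 3)/q = (3 + q)/q)
(15*(-1))*E(1) = (15*(-1))*((3 + 1)/1) = -15*4 = -60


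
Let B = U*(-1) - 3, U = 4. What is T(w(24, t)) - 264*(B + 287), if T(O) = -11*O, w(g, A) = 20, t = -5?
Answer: -74140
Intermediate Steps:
B = -7 (B = 4*(-1) - 3 = -4 - 3 = -7)
T(w(24, t)) - 264*(B + 287) = -11*20 - 264*(-7 + 287) = -220 - 264*280 = -220 - 73920 = -74140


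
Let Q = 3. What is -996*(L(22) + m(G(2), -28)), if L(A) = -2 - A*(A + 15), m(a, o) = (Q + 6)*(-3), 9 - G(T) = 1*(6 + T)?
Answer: 839628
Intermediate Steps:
G(T) = 3 - T (G(T) = 9 - (6 + T) = 9 + (-6 - T) = 3 - T)
m(a, o) = -27 (m(a, o) = (3 + 6)*(-3) = 9*(-3) = -27)
L(A) = -2 - A*(15 + A)
-996*(L(22) + m(G(2), -28)) = -996*((-2 - 1*22² - 15*22) - 27) = -996*((-2 - 1*484 - 330) - 27) = -996*((-2 - 484 - 330) - 27) = -996*(-816 - 27) = -996*(-843) = 839628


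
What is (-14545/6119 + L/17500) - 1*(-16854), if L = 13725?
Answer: 72183916031/4283300 ≈ 16852.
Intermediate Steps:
(-14545/6119 + L/17500) - 1*(-16854) = (-14545/6119 + 13725/17500) - 1*(-16854) = (-14545*1/6119 + 13725*(1/17500)) + 16854 = (-14545/6119 + 549/700) + 16854 = -6822169/4283300 + 16854 = 72183916031/4283300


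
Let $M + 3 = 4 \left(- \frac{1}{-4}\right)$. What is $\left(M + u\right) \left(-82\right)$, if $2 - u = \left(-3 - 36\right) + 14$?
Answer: $-2050$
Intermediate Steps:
$M = -2$ ($M = -3 + 4 \left(- \frac{1}{-4}\right) = -3 + 4 \left(\left(-1\right) \left(- \frac{1}{4}\right)\right) = -3 + 4 \cdot \frac{1}{4} = -3 + 1 = -2$)
$u = 27$ ($u = 2 - \left(\left(-3 - 36\right) + 14\right) = 2 - \left(-39 + 14\right) = 2 - -25 = 2 + 25 = 27$)
$\left(M + u\right) \left(-82\right) = \left(-2 + 27\right) \left(-82\right) = 25 \left(-82\right) = -2050$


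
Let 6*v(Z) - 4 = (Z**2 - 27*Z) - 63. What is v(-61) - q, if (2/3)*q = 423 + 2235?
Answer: -18613/6 ≈ -3102.2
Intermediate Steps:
q = 3987 (q = 3*(423 + 2235)/2 = (3/2)*2658 = 3987)
v(Z) = -59/6 - 9*Z/2 + Z**2/6 (v(Z) = 2/3 + ((Z**2 - 27*Z) - 63)/6 = 2/3 + (-63 + Z**2 - 27*Z)/6 = 2/3 + (-21/2 - 9*Z/2 + Z**2/6) = -59/6 - 9*Z/2 + Z**2/6)
v(-61) - q = (-59/6 - 9/2*(-61) + (1/6)*(-61)**2) - 1*3987 = (-59/6 + 549/2 + (1/6)*3721) - 3987 = (-59/6 + 549/2 + 3721/6) - 3987 = 5309/6 - 3987 = -18613/6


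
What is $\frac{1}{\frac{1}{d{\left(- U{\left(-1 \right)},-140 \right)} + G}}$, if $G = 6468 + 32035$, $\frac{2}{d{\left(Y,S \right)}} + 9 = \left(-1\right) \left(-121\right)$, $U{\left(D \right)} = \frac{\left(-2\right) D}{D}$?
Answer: $\frac{2156169}{56} \approx 38503.0$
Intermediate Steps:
$U{\left(D \right)} = -2$
$d{\left(Y,S \right)} = \frac{1}{56}$ ($d{\left(Y,S \right)} = \frac{2}{-9 - -121} = \frac{2}{-9 + 121} = \frac{2}{112} = 2 \cdot \frac{1}{112} = \frac{1}{56}$)
$G = 38503$
$\frac{1}{\frac{1}{d{\left(- U{\left(-1 \right)},-140 \right)} + G}} = \frac{1}{\frac{1}{\frac{1}{56} + 38503}} = \frac{1}{\frac{1}{\frac{2156169}{56}}} = \frac{1}{\frac{56}{2156169}} = \frac{2156169}{56}$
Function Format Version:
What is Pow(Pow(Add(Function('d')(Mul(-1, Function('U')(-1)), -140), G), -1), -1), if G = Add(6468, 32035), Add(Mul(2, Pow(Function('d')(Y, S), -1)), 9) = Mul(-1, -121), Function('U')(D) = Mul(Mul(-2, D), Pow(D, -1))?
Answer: Rational(2156169, 56) ≈ 38503.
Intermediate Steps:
Function('U')(D) = -2
Function('d')(Y, S) = Rational(1, 56) (Function('d')(Y, S) = Mul(2, Pow(Add(-9, Mul(-1, -121)), -1)) = Mul(2, Pow(Add(-9, 121), -1)) = Mul(2, Pow(112, -1)) = Mul(2, Rational(1, 112)) = Rational(1, 56))
G = 38503
Pow(Pow(Add(Function('d')(Mul(-1, Function('U')(-1)), -140), G), -1), -1) = Pow(Pow(Add(Rational(1, 56), 38503), -1), -1) = Pow(Pow(Rational(2156169, 56), -1), -1) = Pow(Rational(56, 2156169), -1) = Rational(2156169, 56)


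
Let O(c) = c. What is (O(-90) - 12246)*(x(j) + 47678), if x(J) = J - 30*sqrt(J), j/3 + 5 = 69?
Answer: -590524320 + 2960640*sqrt(3) ≈ -5.8540e+8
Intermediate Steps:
j = 192 (j = -15 + 3*69 = -15 + 207 = 192)
(O(-90) - 12246)*(x(j) + 47678) = (-90 - 12246)*((192 - 240*sqrt(3)) + 47678) = -12336*((192 - 240*sqrt(3)) + 47678) = -12336*(47870 - 240*sqrt(3)) = -590524320 + 2960640*sqrt(3)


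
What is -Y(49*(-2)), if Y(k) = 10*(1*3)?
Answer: -30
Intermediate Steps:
Y(k) = 30 (Y(k) = 10*3 = 30)
-Y(49*(-2)) = -1*30 = -30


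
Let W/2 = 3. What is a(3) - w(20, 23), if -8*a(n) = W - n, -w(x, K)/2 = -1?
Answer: -19/8 ≈ -2.3750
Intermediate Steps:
W = 6 (W = 2*3 = 6)
w(x, K) = 2 (w(x, K) = -2*(-1) = 2)
a(n) = -3/4 + n/8 (a(n) = -(6 - n)/8 = -3/4 + n/8)
a(3) - w(20, 23) = (-3/4 + (1/8)*3) - 1*2 = (-3/4 + 3/8) - 2 = -3/8 - 2 = -19/8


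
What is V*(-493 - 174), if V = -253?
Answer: 168751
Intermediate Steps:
V*(-493 - 174) = -253*(-493 - 174) = -253*(-667) = 168751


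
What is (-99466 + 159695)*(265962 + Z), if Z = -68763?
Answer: 11877098571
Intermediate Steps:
(-99466 + 159695)*(265962 + Z) = (-99466 + 159695)*(265962 - 68763) = 60229*197199 = 11877098571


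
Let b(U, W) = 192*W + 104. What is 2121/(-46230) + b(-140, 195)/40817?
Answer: 549695421/628989970 ≈ 0.87393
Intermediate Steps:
b(U, W) = 104 + 192*W
2121/(-46230) + b(-140, 195)/40817 = 2121/(-46230) + (104 + 192*195)/40817 = 2121*(-1/46230) + (104 + 37440)*(1/40817) = -707/15410 + 37544*(1/40817) = -707/15410 + 37544/40817 = 549695421/628989970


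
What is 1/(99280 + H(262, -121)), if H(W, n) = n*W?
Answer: 1/67578 ≈ 1.4798e-5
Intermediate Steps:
H(W, n) = W*n
1/(99280 + H(262, -121)) = 1/(99280 + 262*(-121)) = 1/(99280 - 31702) = 1/67578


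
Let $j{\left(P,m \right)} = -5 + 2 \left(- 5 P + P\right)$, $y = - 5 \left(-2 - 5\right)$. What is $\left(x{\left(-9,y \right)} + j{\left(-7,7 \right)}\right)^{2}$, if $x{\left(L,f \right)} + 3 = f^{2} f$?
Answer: $1842383929$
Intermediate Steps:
$y = 35$ ($y = \left(-5\right) \left(-7\right) = 35$)
$j{\left(P,m \right)} = -5 - 8 P$ ($j{\left(P,m \right)} = -5 + 2 \left(- 4 P\right) = -5 - 8 P$)
$x{\left(L,f \right)} = -3 + f^{3}$ ($x{\left(L,f \right)} = -3 + f^{2} f = -3 + f^{3}$)
$\left(x{\left(-9,y \right)} + j{\left(-7,7 \right)}\right)^{2} = \left(\left(-3 + 35^{3}\right) - -51\right)^{2} = \left(\left(-3 + 42875\right) + \left(-5 + 56\right)\right)^{2} = \left(42872 + 51\right)^{2} = 42923^{2} = 1842383929$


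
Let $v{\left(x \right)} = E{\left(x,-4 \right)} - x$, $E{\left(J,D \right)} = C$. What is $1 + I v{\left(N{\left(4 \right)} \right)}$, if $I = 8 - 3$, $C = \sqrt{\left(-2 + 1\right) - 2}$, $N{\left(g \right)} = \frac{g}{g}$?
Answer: $-4 + 5 i \sqrt{3} \approx -4.0 + 8.6602 i$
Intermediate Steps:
$N{\left(g \right)} = 1$
$C = i \sqrt{3}$ ($C = \sqrt{-1 - 2} = \sqrt{-3} = i \sqrt{3} \approx 1.732 i$)
$E{\left(J,D \right)} = i \sqrt{3}$
$v{\left(x \right)} = - x + i \sqrt{3}$ ($v{\left(x \right)} = i \sqrt{3} - x = - x + i \sqrt{3}$)
$I = 5$ ($I = 8 - 3 = 5$)
$1 + I v{\left(N{\left(4 \right)} \right)} = 1 + 5 \left(\left(-1\right) 1 + i \sqrt{3}\right) = 1 + 5 \left(-1 + i \sqrt{3}\right) = 1 - \left(5 - 5 i \sqrt{3}\right) = -4 + 5 i \sqrt{3}$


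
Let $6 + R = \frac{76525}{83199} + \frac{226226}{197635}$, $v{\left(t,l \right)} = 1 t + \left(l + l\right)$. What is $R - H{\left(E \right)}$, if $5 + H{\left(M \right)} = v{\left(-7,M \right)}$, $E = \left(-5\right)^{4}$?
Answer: $- \frac{20421188954711}{16443034365} \approx -1241.9$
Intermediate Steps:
$E = 625$
$v{\left(t,l \right)} = t + 2 l$
$H{\left(M \right)} = -12 + 2 M$ ($H{\left(M \right)} = -5 + \left(-7 + 2 M\right) = -12 + 2 M$)
$R = - \frac{64712410841}{16443034365}$ ($R = -6 + \left(\frac{76525}{83199} + \frac{226226}{197635}\right) = -6 + \frac{33945795349}{16443034365} = - \frac{64712410841}{16443034365} \approx -3.9356$)
$R - H{\left(E \right)} = - \frac{64712410841}{16443034365} - \left(-12 + 2 \cdot 625\right) = - \frac{64712410841}{16443034365} - \left(-12 + 1250\right) = - \frac{64712410841}{16443034365} - 1238 = - \frac{20421188954711}{16443034365}$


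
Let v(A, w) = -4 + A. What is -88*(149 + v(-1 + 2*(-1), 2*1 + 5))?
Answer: -12496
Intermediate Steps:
-88*(149 + v(-1 + 2*(-1), 2*1 + 5)) = -88*(149 + (-4 + (-1 + 2*(-1)))) = -88*(149 + (-4 + (-1 - 2))) = -88*(149 + (-4 - 3)) = -88*(149 - 7) = -88*142 = -12496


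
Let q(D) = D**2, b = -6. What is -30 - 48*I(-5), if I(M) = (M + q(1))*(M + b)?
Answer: -2142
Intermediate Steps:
I(M) = (1 + M)*(-6 + M) (I(M) = (M + 1**2)*(M - 6) = (M + 1)*(-6 + M) = (1 + M)*(-6 + M))
-30 - 48*I(-5) = -30 - 48*(-6 + (-5)**2 - 5*(-5)) = -30 - 48*(-6 + 25 + 25) = -30 - 48*44 = -30 - 2112 = -2142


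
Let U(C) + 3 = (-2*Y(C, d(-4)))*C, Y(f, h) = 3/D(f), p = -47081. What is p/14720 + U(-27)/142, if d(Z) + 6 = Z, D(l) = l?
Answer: -148217/45440 ≈ -3.2618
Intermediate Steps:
d(Z) = -6 + Z
Y(f, h) = 3/f
U(C) = -9 (U(C) = -3 + (-6/C)*C = -3 - 6 = -9)
p/14720 + U(-27)/142 = -47081/14720 - 9/142 = -47081*1/14720 - 9*1/142 = -2047/640 - 9/142 = -148217/45440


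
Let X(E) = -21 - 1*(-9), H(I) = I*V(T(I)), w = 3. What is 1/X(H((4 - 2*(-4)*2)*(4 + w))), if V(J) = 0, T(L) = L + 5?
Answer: -1/12 ≈ -0.083333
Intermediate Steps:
T(L) = 5 + L
H(I) = 0 (H(I) = I*0 = 0)
X(E) = -12 (X(E) = -21 + 9 = -12)
1/X(H((4 - 2*(-4)*2)*(4 + w))) = 1/(-12) = -1/12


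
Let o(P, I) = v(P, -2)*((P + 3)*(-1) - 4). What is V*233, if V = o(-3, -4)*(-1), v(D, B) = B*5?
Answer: -9320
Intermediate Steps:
v(D, B) = 5*B
o(P, I) = 70 + 10*P (o(P, I) = (5*(-2))*((P + 3)*(-1) - 4) = -10*((3 + P)*(-1) - 4) = -10*((-3 - P) - 4) = -10*(-7 - P) = 70 + 10*P)
V = -40 (V = (70 + 10*(-3))*(-1) = (70 - 30)*(-1) = 40*(-1) = -40)
V*233 = -40*233 = -9320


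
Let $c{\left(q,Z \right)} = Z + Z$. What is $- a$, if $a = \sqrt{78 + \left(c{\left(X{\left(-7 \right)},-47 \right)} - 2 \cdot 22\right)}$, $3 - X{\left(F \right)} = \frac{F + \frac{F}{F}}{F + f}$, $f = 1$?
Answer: $- 2 i \sqrt{15} \approx - 7.746 i$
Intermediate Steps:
$X{\left(F \right)} = 2$ ($X{\left(F \right)} = 3 - \frac{F + \frac{F}{F}}{F + 1} = 3 - \frac{F + 1}{1 + F} = 3 - \frac{1 + F}{1 + F} = 3 - 1 = 2$)
$c{\left(q,Z \right)} = 2 Z$
$a = 2 i \sqrt{15}$ ($a = \sqrt{78 - \left(94 + 2 \cdot 22\right)} = \sqrt{78 - 138} = \sqrt{-60} = 2 i \sqrt{15} \approx 7.746 i$)
$- a = - 2 i \sqrt{15}$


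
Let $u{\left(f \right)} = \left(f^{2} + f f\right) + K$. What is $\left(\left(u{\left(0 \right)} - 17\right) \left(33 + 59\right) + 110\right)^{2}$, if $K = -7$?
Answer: $4401604$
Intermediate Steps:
$u{\left(f \right)} = -7 + 2 f^{2}$ ($u{\left(f \right)} = \left(f^{2} + f f\right) - 7 = \left(f^{2} + f^{2}\right) - 7 = 2 f^{2} - 7 = -7 + 2 f^{2}$)
$\left(\left(u{\left(0 \right)} - 17\right) \left(33 + 59\right) + 110\right)^{2} = \left(\left(\left(-7 + 2 \cdot 0^{2}\right) - 17\right) \left(33 + 59\right) + 110\right)^{2} = \left(\left(\left(-7 + 2 \cdot 0\right) - 17\right) 92 + 110\right)^{2} = \left(\left(\left(-7 + 0\right) - 17\right) 92 + 110\right)^{2} = \left(\left(-7 - 17\right) 92 + 110\right)^{2} = \left(\left(-24\right) 92 + 110\right)^{2} = \left(-2208 + 110\right)^{2} = \left(-2098\right)^{2} = 4401604$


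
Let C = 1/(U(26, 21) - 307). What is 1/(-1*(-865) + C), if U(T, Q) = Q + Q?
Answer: 265/229224 ≈ 0.0011561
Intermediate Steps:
U(T, Q) = 2*Q
C = -1/265 (C = 1/(2*21 - 307) = 1/(42 - 307) = 1/(-265) = -1/265 ≈ -0.0037736)
1/(-1*(-865) + C) = 1/(-1*(-865) - 1/265) = 1/(865 - 1/265) = 1/(229224/265) = 265/229224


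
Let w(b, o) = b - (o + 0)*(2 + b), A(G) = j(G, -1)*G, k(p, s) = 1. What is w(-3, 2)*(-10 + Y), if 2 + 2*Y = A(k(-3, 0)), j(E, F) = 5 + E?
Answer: 8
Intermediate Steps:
A(G) = G*(5 + G) (A(G) = (5 + G)*G = G*(5 + G))
Y = 2 (Y = -1 + (1*(5 + 1))/2 = -1 + (1*6)/2 = -1 + (½)*6 = -1 + 3 = 2)
w(b, o) = b - o*(2 + b)
w(-3, 2)*(-10 + Y) = (-3 - 2*2 - 1*(-3)*2)*(-10 + 2) = (-3 - 4 + 6)*(-8) = -1*(-8) = 8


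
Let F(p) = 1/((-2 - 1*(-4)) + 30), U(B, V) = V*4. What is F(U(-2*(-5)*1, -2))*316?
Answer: 79/8 ≈ 9.8750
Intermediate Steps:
U(B, V) = 4*V
F(p) = 1/32 (F(p) = 1/((-2 + 4) + 30) = 1/(2 + 30) = 1/32)
F(U(-2*(-5)*1, -2))*316 = (1/32)*316 = 79/8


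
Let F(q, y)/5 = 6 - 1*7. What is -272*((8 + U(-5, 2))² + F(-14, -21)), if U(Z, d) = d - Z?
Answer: -59840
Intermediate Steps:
F(q, y) = -5 (F(q, y) = 5*(6 - 1*7) = 5*(6 - 7) = 5*(-1) = -5)
-272*((8 + U(-5, 2))² + F(-14, -21)) = -272*((8 + (2 - 1*(-5)))² - 5) = -272*((8 + (2 + 5))² - 5) = -272*((8 + 7)² - 5) = -272*(15² - 5) = -272*(225 - 5) = -272*220 = -59840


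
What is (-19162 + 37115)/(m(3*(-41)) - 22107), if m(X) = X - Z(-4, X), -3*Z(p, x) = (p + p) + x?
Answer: -53859/66821 ≈ -0.80602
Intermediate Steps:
Z(p, x) = -2*p/3 - x/3 (Z(p, x) = -((p + p) + x)/3 = -(2*p + x)/3 = -(x + 2*p)/3 = -2*p/3 - x/3)
m(X) = -8/3 + 4*X/3 (m(X) = X - (-⅔*(-4) - X/3) = X - (8/3 - X/3) = X + (-8/3 + X/3) = -8/3 + 4*X/3)
(-19162 + 37115)/(m(3*(-41)) - 22107) = (-19162 + 37115)/((-8/3 + 4*(3*(-41))/3) - 22107) = 17953/((-8/3 + (4/3)*(-123)) - 22107) = 17953/((-8/3 - 164) - 22107) = 17953/(-500/3 - 22107) = 17953/(-66821/3) = 17953*(-3/66821) = -53859/66821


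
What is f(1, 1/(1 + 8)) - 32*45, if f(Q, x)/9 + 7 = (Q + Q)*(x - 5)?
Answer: -1591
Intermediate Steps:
f(Q, x) = -63 + 18*Q*(-5 + x) (f(Q, x) = -63 + 9*((Q + Q)*(x - 5)) = -63 + 9*((2*Q)*(-5 + x)) = -63 + 9*(2*Q*(-5 + x)) = -63 + 18*Q*(-5 + x))
f(1, 1/(1 + 8)) - 32*45 = (-63 - 90*1 + 18*1/(1 + 8)) - 32*45 = (-63 - 90 + 18*1/9) - 1440 = (-63 - 90 + 18*1*(1/9)) - 1440 = (-63 - 90 + 2) - 1440 = -151 - 1440 = -1591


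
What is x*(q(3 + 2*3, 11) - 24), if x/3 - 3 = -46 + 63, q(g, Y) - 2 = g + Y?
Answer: -120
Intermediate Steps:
q(g, Y) = 2 + Y + g (q(g, Y) = 2 + (g + Y) = 2 + (Y + g) = 2 + Y + g)
x = 60 (x = 9 + 3*(-46 + 63) = 9 + 3*17 = 9 + 51 = 60)
x*(q(3 + 2*3, 11) - 24) = 60*((2 + 11 + (3 + 2*3)) - 24) = 60*((2 + 11 + (3 + 6)) - 24) = 60*((2 + 11 + 9) - 24) = 60*(22 - 24) = 60*(-2) = -120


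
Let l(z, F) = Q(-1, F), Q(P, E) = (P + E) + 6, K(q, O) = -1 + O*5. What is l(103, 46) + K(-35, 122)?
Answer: 660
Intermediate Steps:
K(q, O) = -1 + 5*O
Q(P, E) = 6 + E + P (Q(P, E) = (E + P) + 6 = 6 + E + P)
l(z, F) = 5 + F (l(z, F) = 6 + F - 1 = 5 + F)
l(103, 46) + K(-35, 122) = (5 + 46) + (-1 + 5*122) = 51 + (-1 + 610) = 51 + 609 = 660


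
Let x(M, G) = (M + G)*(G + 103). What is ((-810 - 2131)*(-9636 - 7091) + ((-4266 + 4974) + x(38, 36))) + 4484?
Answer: 49209585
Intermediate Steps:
x(M, G) = (103 + G)*(G + M) (x(M, G) = (G + M)*(103 + G) = (103 + G)*(G + M))
((-810 - 2131)*(-9636 - 7091) + ((-4266 + 4974) + x(38, 36))) + 4484 = ((-810 - 2131)*(-9636 - 7091) + ((-4266 + 4974) + (36² + 103*36 + 103*38 + 36*38))) + 4484 = (-2941*(-16727) + (708 + (1296 + 3708 + 3914 + 1368))) + 4484 = (49194107 + (708 + 10286)) + 4484 = (49194107 + 10994) + 4484 = 49205101 + 4484 = 49209585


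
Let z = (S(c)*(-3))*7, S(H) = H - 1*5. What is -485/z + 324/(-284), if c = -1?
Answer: -44641/8946 ≈ -4.9901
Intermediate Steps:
S(H) = -5 + H (S(H) = H - 5 = -5 + H)
z = 126 (z = ((-5 - 1)*(-3))*7 = -6*(-3)*7 = 18*7 = 126)
-485/z + 324/(-284) = -485/126 + 324/(-284) = -485*1/126 + 324*(-1/284) = -485/126 - 81/71 = -44641/8946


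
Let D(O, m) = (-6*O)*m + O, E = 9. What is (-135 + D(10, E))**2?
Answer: 442225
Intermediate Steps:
D(O, m) = O - 6*O*m (D(O, m) = -6*O*m + O = O - 6*O*m)
(-135 + D(10, E))**2 = (-135 + 10*(1 - 6*9))**2 = (-135 + 10*(1 - 54))**2 = (-135 + 10*(-53))**2 = (-135 - 530)**2 = (-665)**2 = 442225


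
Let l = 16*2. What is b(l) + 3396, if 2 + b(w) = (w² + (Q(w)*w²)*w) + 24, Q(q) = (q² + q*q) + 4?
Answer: 67244378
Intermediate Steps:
Q(q) = 4 + 2*q² (Q(q) = (q² + q²) + 4 = 2*q² + 4 = 4 + 2*q²)
l = 32
b(w) = 22 + w² + w³*(4 + 2*w²) (b(w) = -2 + ((w² + ((4 + 2*w²)*w²)*w) + 24) = -2 + ((w² + (w²*(4 + 2*w²))*w) + 24) = -2 + ((w² + w³*(4 + 2*w²)) + 24) = -2 + (24 + w² + w³*(4 + 2*w²)) = 22 + w² + w³*(4 + 2*w²))
b(l) + 3396 = (22 + 32² + 2*32³*(2 + 32²)) + 3396 = (22 + 1024 + 2*32768*(2 + 1024)) + 3396 = (22 + 1024 + 2*32768*1026) + 3396 = (22 + 1024 + 67239936) + 3396 = 67240982 + 3396 = 67244378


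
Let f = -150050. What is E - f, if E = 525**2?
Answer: 425675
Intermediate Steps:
E = 275625
E - f = 275625 - 1*(-150050) = 275625 + 150050 = 425675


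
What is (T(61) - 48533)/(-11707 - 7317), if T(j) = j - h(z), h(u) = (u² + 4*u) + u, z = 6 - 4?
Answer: 24243/9512 ≈ 2.5487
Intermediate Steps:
z = 2
h(u) = u² + 5*u
T(j) = -14 + j (T(j) = j - 2*(5 + 2) = j - 2*7 = j - 1*14 = j - 14 = -14 + j)
(T(61) - 48533)/(-11707 - 7317) = ((-14 + 61) - 48533)/(-11707 - 7317) = (47 - 48533)/(-19024) = -48486*(-1/19024) = 24243/9512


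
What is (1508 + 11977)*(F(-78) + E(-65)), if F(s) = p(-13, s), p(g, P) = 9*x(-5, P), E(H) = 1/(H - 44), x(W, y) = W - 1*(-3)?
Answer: -26471055/109 ≈ -2.4285e+5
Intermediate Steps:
x(W, y) = 3 + W (x(W, y) = W + 3 = 3 + W)
E(H) = 1/(-44 + H)
p(g, P) = -18 (p(g, P) = 9*(3 - 5) = 9*(-2) = -18)
F(s) = -18
(1508 + 11977)*(F(-78) + E(-65)) = (1508 + 11977)*(-18 + 1/(-44 - 65)) = 13485*(-18 + 1/(-109)) = 13485*(-18 - 1/109) = 13485*(-1963/109) = -26471055/109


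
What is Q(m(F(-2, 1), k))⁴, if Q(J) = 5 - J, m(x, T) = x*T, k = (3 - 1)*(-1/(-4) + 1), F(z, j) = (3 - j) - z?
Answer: 625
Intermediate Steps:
F(z, j) = 3 - j - z
k = 5/2 (k = 2*(-1*(-¼) + 1) = 2*(¼ + 1) = 2*(5/4) = 5/2 ≈ 2.5000)
m(x, T) = T*x
Q(m(F(-2, 1), k))⁴ = (5 - 5*(3 - 1*1 - 1*(-2))/2)⁴ = (5 - 5*(3 - 1 + 2)/2)⁴ = (5 - 5*4/2)⁴ = (5 - 1*10)⁴ = (5 - 10)⁴ = (-5)⁴ = 625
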